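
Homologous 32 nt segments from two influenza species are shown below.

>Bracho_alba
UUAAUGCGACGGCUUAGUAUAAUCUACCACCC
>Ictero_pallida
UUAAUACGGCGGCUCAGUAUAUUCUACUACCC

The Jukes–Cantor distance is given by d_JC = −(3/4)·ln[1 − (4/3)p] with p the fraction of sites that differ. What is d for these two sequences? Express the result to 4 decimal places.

The sequences differ at positions 6 (G/A), 9 (A/G), 15 (U/C), 22 (A/U), 28 (C/U).
p = 5/32 = 0.156250.
d = −0.75 · ln(1 − (4/3)·0.156250) = −0.75 · ln(0.791667) = −0.75 · (-0.233614) = 0.1752.

0.1752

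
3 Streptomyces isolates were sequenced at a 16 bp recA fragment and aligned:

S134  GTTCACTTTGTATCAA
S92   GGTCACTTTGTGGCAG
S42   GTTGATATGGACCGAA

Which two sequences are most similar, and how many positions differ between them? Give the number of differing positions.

4

Pairwise Hamming distances:
  S134 vs S92: 4
  S134 vs S42: 8
  S92 vs S42: 10
The smallest is 4, between S134 and S92.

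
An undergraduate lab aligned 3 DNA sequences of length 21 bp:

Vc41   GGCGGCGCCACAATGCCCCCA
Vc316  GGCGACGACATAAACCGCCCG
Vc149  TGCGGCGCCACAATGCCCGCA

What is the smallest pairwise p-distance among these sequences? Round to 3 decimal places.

Pairwise Hamming distances:
  Vc41 vs Vc316: 7
  Vc41 vs Vc149: 2
  Vc316 vs Vc149: 9
The smallest is 2 mismatches, between Vc41 and Vc149; p = 2/21 = 0.095.

0.095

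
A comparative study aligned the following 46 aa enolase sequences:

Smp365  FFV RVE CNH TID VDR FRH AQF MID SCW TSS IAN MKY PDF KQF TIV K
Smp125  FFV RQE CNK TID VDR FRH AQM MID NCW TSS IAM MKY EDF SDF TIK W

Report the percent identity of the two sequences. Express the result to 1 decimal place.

The sequences differ at positions 5 (V/Q), 9 (H/K), 21 (F/M), 25 (S/N), 33 (N/M), 37 (P/E), 40 (K/S), 41 (Q/D), 45 (V/K), 46 (K/W).
36 of the 46 sites match, so the percent identity is 36/46 × 100 = 78.3%.

78.3%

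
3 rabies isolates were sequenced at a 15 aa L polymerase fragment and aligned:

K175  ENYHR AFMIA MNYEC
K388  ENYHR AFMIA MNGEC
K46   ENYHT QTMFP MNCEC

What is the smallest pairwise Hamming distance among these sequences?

Pairwise Hamming distances:
  K175 vs K388: 1
  K175 vs K46: 6
  K388 vs K46: 6
The smallest is 1, between K175 and K388.

1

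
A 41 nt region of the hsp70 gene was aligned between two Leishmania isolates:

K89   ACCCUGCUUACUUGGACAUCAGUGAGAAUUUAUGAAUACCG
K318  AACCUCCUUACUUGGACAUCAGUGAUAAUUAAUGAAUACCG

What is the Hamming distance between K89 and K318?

4

Differing sites — 2:C/A; 6:G/C; 26:G/U; 31:U/A.
That gives 4 mismatches out of 41 aligned sites, so the Hamming distance is 4.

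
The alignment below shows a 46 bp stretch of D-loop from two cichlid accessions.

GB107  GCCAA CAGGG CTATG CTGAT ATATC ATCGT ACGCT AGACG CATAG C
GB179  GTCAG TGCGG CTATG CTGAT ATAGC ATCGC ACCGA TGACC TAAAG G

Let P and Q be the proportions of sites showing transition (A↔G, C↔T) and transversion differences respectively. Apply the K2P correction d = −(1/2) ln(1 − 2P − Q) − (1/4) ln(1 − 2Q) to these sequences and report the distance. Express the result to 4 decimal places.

Differing sites — 2:C/T (Ti); 5:A/G (Ti); 6:C/T (Ti); 7:A/G (Ti); 8:G/C (Tv); 24:T/G (Tv); 30:T/C (Ti); 33:G/C (Tv); 34:C/G (Tv); 35:T/A (Tv); 36:A/T (Tv); 40:G/C (Tv); 41:C/T (Ti); 43:T/A (Tv); 46:C/G (Tv).
Of the 15 differences, 6 transitions and 9 transversions over 46 sites: P = 6/46 = 0.130435, Q = 9/46 = 0.195652.
d = −0.5·ln(0.543478) − 0.25·ln(0.608696) = −0.5·(-0.609766) − 0.25·(-0.496436) = 0.4290.

0.4290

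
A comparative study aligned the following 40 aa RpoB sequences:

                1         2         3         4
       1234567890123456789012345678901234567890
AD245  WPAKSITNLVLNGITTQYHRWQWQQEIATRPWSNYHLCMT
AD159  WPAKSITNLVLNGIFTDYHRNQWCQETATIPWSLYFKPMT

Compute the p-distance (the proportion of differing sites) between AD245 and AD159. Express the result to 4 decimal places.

0.2500

The sequences differ at positions 15 (T/F), 17 (Q/D), 21 (W/N), 24 (Q/C), 27 (I/T), 30 (R/I), 34 (N/L), 36 (H/F), 37 (L/K), 38 (C/P).
There are 10 differences over 40 sites, so p = 10/40 = 0.2500.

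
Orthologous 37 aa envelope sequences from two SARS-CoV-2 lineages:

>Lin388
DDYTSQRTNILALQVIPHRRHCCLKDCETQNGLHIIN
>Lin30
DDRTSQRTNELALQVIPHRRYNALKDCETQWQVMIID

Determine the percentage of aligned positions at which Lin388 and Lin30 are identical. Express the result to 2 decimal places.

72.97%

Differing sites — 3:Y/R; 10:I/E; 21:H/Y; 22:C/N; 23:C/A; 31:N/W; 32:G/Q; 33:L/V; 34:H/M; 37:N/D.
27 of the 37 sites match, so the percent identity is 27/37 × 100 = 72.97%.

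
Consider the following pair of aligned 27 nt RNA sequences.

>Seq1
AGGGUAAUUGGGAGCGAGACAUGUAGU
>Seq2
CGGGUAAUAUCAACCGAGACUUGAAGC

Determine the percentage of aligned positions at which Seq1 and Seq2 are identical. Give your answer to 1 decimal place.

66.7%

Differing sites — 1:A/C; 9:U/A; 10:G/U; 11:G/C; 12:G/A; 14:G/C; 21:A/U; 24:U/A; 27:U/C.
18 of the 27 sites match, so the percent identity is 18/27 × 100 = 66.7%.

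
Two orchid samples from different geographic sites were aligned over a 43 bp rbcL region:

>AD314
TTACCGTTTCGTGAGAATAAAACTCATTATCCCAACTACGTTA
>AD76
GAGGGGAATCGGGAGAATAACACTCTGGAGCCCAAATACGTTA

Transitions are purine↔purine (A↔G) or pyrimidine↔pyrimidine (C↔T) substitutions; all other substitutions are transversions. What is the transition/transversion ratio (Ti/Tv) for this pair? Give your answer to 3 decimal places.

The sequences differ at positions 1 (T/G, transversion), 2 (T/A, transversion), 3 (A/G, transition), 4 (C/G, transversion), 5 (C/G, transversion), 7 (T/A, transversion), 8 (T/A, transversion), 12 (T/G, transversion), 21 (A/C, transversion), 26 (A/T, transversion), 27 (T/G, transversion), 28 (T/G, transversion), 30 (T/G, transversion), 36 (C/A, transversion).
Of the 14 differences, 1 transition and 13 transversions, so Ti/Tv = 1/13 = 0.077.

0.077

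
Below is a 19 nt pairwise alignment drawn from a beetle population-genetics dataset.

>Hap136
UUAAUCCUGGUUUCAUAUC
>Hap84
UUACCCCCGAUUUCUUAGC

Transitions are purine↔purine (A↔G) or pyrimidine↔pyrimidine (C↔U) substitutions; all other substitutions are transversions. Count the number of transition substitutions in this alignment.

3

The sequences differ at positions 4 (A/C, transversion), 5 (U/C, transition), 8 (U/C, transition), 10 (G/A, transition), 15 (A/U, transversion), 18 (U/G, transversion).
Of the 6 differences, 3 transitions and 3 transversions, so the answer is 3.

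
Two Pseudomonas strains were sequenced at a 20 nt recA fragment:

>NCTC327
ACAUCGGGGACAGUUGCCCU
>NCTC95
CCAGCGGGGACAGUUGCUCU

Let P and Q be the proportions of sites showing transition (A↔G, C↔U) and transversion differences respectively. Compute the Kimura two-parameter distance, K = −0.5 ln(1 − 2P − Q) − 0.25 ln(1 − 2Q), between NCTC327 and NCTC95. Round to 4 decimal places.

0.1674

The sequences differ at positions 1 (A/C, transversion), 4 (U/G, transversion), 18 (C/U, transition).
Of the 3 differences, 1 transition and 2 transversions over 20 sites: P = 1/20 = 0.050000, Q = 2/20 = 0.100000.
d = −0.5·ln(0.800000) − 0.25·ln(0.800000) = −0.5·(-0.223144) − 0.25·(-0.223144) = 0.1674.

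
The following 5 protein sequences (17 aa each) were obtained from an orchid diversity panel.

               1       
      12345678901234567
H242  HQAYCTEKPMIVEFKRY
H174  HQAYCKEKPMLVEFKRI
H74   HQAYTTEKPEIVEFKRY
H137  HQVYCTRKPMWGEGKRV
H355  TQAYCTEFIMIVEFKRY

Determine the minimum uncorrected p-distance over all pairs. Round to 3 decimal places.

0.118

Pairwise Hamming distances:
  H242 vs H174: 3
  H242 vs H74: 2
  H242 vs H137: 6
  H242 vs H355: 3
  H174 vs H74: 5
  H174 vs H137: 7
  H174 vs H355: 6
  H74 vs H137: 8
  H74 vs H355: 5
  H137 vs H355: 9
The smallest is 2 mismatches, between H242 and H74; p = 2/17 = 0.118.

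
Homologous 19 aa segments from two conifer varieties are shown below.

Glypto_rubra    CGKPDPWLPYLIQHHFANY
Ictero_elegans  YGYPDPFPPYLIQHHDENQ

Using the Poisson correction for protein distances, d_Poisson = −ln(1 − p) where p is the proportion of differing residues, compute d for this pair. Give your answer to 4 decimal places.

Differing sites — 1:C/Y; 3:K/Y; 7:W/F; 8:L/P; 16:F/D; 17:A/E; 19:Y/Q.
p = 7/19 = 0.368421.
d = −ln(1 − 0.368421) = −ln(0.631579) = 0.4595.

0.4595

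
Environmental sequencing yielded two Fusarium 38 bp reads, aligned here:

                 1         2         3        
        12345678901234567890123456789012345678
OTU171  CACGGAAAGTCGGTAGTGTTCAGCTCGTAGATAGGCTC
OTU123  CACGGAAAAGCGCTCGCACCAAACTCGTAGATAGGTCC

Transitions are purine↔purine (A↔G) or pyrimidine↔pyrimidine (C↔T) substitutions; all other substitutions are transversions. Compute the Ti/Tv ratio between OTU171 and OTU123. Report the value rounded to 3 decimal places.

Mismatches occur at site 9 (G→A, transition), site 10 (T→G, transversion), site 13 (G→C, transversion), site 15 (A→C, transversion), site 17 (T→C, transition), site 18 (G→A, transition), site 19 (T→C, transition), site 20 (T→C, transition), site 21 (C→A, transversion), site 23 (G→A, transition), site 36 (C→T, transition), site 37 (T→C, transition).
Of the 12 differences, 8 transitions and 4 transversions, so Ti/Tv = 8/4 = 2.000.

2.000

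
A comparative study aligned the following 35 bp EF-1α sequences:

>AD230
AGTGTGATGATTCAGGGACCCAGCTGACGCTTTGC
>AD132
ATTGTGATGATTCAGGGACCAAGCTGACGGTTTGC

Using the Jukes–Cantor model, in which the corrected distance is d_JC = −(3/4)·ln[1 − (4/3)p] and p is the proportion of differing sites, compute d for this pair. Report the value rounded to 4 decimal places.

Mismatches occur at site 2 (G→T), site 21 (C→A), site 30 (C→G).
p = 3/35 = 0.085714.
d = −0.75 · ln(1 − (4/3)·0.085714) = −0.75 · ln(0.885715) = −0.75 · (-0.121360) = 0.0910.

0.0910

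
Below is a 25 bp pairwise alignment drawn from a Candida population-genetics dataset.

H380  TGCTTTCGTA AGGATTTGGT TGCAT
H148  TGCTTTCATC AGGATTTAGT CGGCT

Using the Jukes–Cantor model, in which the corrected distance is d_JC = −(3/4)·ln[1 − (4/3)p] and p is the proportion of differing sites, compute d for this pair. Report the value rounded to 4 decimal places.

0.2892

The sequences differ at positions 8 (G/A), 10 (A/C), 18 (G/A), 21 (T/C), 23 (C/G), 24 (A/C).
p = 6/25 = 0.240000.
d = −0.75 · ln(1 − (4/3)·0.240000) = −0.75 · ln(0.680000) = −0.75 · (-0.385662) = 0.2892.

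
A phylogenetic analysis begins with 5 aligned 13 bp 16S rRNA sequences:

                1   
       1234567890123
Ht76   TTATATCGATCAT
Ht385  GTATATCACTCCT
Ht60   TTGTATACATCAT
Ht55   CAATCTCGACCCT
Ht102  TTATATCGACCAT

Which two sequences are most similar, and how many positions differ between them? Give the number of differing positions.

Pairwise Hamming distances:
  Ht76 vs Ht385: 4
  Ht76 vs Ht60: 3
  Ht76 vs Ht55: 5
  Ht76 vs Ht102: 1
  Ht385 vs Ht60: 6
  Ht385 vs Ht55: 6
  Ht385 vs Ht102: 5
  Ht60 vs Ht55: 8
  Ht60 vs Ht102: 4
  Ht55 vs Ht102: 4
The smallest is 1, between Ht76 and Ht102.

1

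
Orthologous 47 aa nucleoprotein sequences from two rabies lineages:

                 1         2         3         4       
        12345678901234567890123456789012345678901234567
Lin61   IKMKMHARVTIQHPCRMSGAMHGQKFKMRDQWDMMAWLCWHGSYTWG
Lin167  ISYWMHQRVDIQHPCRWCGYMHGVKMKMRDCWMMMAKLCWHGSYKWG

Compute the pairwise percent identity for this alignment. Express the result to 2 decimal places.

Differing sites — 2:K/S; 3:M/Y; 4:K/W; 7:A/Q; 10:T/D; 17:M/W; 18:S/C; 20:A/Y; 24:Q/V; 26:F/M; 31:Q/C; 33:D/M; 37:W/K; 45:T/K.
33 of the 47 sites match, so the percent identity is 33/47 × 100 = 70.21%.

70.21%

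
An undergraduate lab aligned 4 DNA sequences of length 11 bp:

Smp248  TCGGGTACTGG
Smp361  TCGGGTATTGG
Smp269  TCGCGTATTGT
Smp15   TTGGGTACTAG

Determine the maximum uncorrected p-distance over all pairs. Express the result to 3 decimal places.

0.455

Pairwise Hamming distances:
  Smp248 vs Smp361: 1
  Smp248 vs Smp269: 3
  Smp248 vs Smp15: 2
  Smp361 vs Smp269: 2
  Smp361 vs Smp15: 3
  Smp269 vs Smp15: 5
The largest is 5 mismatches, between Smp269 and Smp15; p = 5/11 = 0.455.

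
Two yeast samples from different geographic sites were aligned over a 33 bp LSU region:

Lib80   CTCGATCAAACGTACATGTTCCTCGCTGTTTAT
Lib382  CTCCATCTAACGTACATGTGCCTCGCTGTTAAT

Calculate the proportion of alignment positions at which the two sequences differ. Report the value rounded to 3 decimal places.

The sequences differ at positions 4 (G/C), 8 (A/T), 20 (T/G), 31 (T/A).
There are 4 differences over 33 sites, so p = 4/33 = 0.121.

0.121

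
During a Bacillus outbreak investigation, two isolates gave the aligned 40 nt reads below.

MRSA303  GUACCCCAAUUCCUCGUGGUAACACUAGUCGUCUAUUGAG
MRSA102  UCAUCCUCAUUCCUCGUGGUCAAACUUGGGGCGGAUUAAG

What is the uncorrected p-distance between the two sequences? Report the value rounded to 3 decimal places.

0.350

Differing sites — 1:G/U; 2:U/C; 4:C/U; 7:C/U; 8:A/C; 21:A/C; 23:C/A; 27:A/U; 29:U/G; 30:C/G; 32:U/C; 33:C/G; 34:U/G; 38:G/A.
There are 14 differences over 40 sites, so p = 14/40 = 0.350.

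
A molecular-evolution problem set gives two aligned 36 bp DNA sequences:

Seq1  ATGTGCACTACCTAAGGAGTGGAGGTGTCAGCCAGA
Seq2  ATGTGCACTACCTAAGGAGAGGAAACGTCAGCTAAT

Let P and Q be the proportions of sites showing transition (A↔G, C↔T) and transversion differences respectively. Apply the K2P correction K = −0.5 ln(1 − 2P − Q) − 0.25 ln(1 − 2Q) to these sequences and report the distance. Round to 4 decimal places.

The sequences differ at positions 20 (T/A, transversion), 24 (G/A, transition), 25 (G/A, transition), 26 (T/C, transition), 33 (C/T, transition), 35 (G/A, transition), 36 (A/T, transversion).
Of the 7 differences, 5 transitions and 2 transversions over 36 sites: P = 5/36 = 0.138889, Q = 2/36 = 0.055556.
d = −0.5·ln(0.666666) − 0.25·ln(0.888888) = −0.5·(-0.405466) − 0.25·(-0.117784) = 0.2322.

0.2322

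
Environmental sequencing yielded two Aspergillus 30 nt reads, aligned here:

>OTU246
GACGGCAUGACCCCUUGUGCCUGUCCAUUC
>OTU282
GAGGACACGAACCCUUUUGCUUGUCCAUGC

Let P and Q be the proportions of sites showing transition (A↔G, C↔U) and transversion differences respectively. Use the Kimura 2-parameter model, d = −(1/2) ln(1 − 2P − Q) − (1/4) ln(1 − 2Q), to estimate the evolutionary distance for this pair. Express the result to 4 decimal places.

Differing sites — 3:C/G (Tv); 5:G/A (Ti); 8:U/C (Ti); 11:C/A (Tv); 17:G/U (Tv); 21:C/U (Ti); 29:U/G (Tv).
Of the 7 differences, 3 transitions and 4 transversions over 30 sites: P = 3/30 = 0.100000, Q = 4/30 = 0.133333.
d = −0.5·ln(0.666667) − 0.25·ln(0.733334) = −0.5·(-0.405465) − 0.25·(-0.310154) = 0.2803.

0.2803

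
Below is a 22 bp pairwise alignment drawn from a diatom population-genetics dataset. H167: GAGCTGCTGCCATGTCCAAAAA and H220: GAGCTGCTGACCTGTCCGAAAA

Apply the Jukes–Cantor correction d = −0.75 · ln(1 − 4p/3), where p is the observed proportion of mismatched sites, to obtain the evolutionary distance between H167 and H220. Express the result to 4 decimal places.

0.1505

Mismatches occur at site 10 (C→A), site 12 (A→C), site 18 (A→G).
p = 3/22 = 0.136364.
d = −0.75 · ln(1 − (4/3)·0.136364) = −0.75 · ln(0.818181) = −0.75 · (-0.200672) = 0.1505.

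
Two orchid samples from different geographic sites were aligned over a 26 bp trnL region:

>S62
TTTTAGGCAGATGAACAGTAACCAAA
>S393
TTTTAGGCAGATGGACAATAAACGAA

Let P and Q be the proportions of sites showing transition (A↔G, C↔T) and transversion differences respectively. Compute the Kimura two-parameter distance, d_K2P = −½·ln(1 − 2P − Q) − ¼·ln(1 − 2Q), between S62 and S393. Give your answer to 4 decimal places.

0.1768

Differing sites — 14:A/G (Ti); 18:G/A (Ti); 22:C/A (Tv); 24:A/G (Ti).
Of the 4 differences, 3 transitions and 1 transversion over 26 sites: P = 3/26 = 0.115385, Q = 1/26 = 0.038462.
d = −0.5·ln(0.730768) − 0.25·ln(0.923076) = −0.5·(-0.313659) − 0.25·(-0.080044) = 0.1768.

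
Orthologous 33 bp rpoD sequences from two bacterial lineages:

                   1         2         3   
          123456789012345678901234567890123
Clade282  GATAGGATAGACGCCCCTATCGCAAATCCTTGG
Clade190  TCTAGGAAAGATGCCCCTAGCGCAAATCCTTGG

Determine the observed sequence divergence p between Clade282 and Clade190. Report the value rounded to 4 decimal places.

Differing sites — 1:G/T; 2:A/C; 8:T/A; 12:C/T; 20:T/G.
There are 5 differences over 33 sites, so p = 5/33 = 0.1515.

0.1515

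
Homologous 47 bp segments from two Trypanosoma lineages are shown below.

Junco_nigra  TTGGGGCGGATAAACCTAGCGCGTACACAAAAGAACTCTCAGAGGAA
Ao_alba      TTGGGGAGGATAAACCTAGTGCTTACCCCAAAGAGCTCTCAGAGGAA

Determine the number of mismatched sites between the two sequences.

The sequences differ at positions 7 (C/A), 20 (C/T), 23 (G/T), 27 (A/C), 29 (A/C), 35 (A/G).
That gives 6 mismatches out of 47 aligned sites, so the Hamming distance is 6.

6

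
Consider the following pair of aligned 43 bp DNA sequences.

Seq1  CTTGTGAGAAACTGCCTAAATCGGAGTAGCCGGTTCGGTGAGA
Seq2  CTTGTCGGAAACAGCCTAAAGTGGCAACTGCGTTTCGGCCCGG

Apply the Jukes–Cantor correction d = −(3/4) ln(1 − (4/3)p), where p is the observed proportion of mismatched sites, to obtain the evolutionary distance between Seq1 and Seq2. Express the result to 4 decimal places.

0.5141

Differing sites — 6:G/C; 7:A/G; 13:T/A; 21:T/G; 22:C/T; 25:A/C; 26:G/A; 27:T/A; 28:A/C; 29:G/T; 30:C/G; 33:G/T; 39:T/C; 40:G/C; 41:A/C; 43:A/G.
p = 16/43 = 0.372093.
d = −0.75 · ln(1 − (4/3)·0.372093) = −0.75 · ln(0.503876) = −0.75 · (-0.685425) = 0.5141.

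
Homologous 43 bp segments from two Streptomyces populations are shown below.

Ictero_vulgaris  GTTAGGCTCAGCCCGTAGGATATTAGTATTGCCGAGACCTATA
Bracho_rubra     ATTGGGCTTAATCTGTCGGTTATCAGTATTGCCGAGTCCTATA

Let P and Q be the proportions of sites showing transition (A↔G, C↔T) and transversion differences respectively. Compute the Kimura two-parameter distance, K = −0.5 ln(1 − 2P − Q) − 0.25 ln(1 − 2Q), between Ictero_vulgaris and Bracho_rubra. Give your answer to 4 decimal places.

Mismatches occur at site 1 (G/A, transition), site 4 (A/G, transition), site 9 (C/T, transition), site 11 (G/A, transition), site 12 (C/T, transition), site 14 (C/T, transition), site 17 (A/C, transversion), site 20 (A/T, transversion), site 24 (T/C, transition), site 37 (A/T, transversion).
Of the 10 differences, 7 transitions and 3 transversions over 43 sites: P = 7/43 = 0.162791, Q = 3/43 = 0.069767.
d = −0.5·ln(0.604651) − 0.25·ln(0.860466) = −0.5·(-0.503104) − 0.25·(-0.150281) = 0.2891.

0.2891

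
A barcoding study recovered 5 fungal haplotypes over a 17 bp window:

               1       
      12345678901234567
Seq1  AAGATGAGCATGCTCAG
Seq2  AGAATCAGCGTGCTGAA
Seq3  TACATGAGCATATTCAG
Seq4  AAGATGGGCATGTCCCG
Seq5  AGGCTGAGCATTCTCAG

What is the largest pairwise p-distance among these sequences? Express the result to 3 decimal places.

0.588

Pairwise Hamming distances:
  Seq1 vs Seq2: 6
  Seq1 vs Seq3: 4
  Seq1 vs Seq4: 4
  Seq1 vs Seq5: 3
  Seq2 vs Seq3: 9
  Seq2 vs Seq4: 10
  Seq2 vs Seq5: 7
  Seq3 vs Seq4: 6
  Seq3 vs Seq5: 6
  Seq4 vs Seq5: 7
The largest is 10 mismatches, between Seq2 and Seq4; p = 10/17 = 0.588.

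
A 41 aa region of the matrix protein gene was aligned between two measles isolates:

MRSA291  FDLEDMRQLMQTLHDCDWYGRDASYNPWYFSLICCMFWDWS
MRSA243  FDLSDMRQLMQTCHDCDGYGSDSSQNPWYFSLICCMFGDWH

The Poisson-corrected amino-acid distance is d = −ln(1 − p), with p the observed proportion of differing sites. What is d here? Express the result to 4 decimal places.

The sequences differ at positions 4 (E/S), 13 (L/C), 18 (W/G), 21 (R/S), 23 (A/S), 25 (Y/Q), 38 (W/G), 41 (S/H).
p = 8/41 = 0.195122.
d = −ln(1 − 0.195122) = −ln(0.804878) = 0.2171.

0.2171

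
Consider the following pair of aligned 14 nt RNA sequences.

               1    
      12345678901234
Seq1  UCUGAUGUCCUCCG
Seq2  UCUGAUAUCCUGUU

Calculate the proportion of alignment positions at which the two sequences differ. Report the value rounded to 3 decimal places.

0.286

Mismatches occur at site 7 (G/A), site 12 (C/G), site 13 (C/U), site 14 (G/U).
There are 4 differences over 14 sites, so p = 4/14 = 0.286.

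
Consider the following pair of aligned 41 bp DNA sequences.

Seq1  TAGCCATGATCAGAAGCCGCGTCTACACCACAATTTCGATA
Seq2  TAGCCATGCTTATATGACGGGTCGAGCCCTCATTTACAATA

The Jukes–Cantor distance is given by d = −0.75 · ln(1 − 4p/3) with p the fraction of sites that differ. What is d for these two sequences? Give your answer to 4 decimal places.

0.4121

The sequences differ at positions 9 (A/C), 11 (C/T), 13 (G/T), 15 (A/T), 17 (C/A), 20 (C/G), 24 (T/G), 26 (C/G), 27 (A/C), 30 (A/T), 33 (A/T), 36 (T/A), 38 (G/A).
p = 13/41 = 0.317073.
d = −0.75 · ln(1 − (4/3)·0.317073) = −0.75 · ln(0.577236) = −0.75 · (-0.549504) = 0.4121.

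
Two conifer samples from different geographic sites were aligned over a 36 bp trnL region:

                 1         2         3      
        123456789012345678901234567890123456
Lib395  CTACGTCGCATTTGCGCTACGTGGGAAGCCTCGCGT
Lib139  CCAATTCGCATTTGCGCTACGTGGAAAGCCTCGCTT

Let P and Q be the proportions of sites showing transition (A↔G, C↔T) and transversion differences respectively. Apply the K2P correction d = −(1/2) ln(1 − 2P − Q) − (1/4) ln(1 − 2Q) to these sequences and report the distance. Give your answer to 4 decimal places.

Mismatches occur at site 2 (T→C, transition), site 4 (C→A, transversion), site 5 (G→T, transversion), site 25 (G→A, transition), site 35 (G→T, transversion).
Of the 5 differences, 2 transitions and 3 transversions over 36 sites: P = 2/36 = 0.055556, Q = 3/36 = 0.083333.
d = −0.5·ln(0.805555) − 0.25·ln(0.833334) = −0.5·(-0.216224) − 0.25·(-0.182321) = 0.1537.

0.1537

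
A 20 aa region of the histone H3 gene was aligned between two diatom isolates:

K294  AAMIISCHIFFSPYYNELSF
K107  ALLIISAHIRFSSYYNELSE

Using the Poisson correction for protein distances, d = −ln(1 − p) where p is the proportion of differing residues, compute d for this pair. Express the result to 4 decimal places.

The sequences differ at positions 2 (A/L), 3 (M/L), 7 (C/A), 10 (F/R), 13 (P/S), 20 (F/E).
p = 6/20 = 0.300000.
d = −ln(1 − 0.300000) = −ln(0.700000) = 0.3567.

0.3567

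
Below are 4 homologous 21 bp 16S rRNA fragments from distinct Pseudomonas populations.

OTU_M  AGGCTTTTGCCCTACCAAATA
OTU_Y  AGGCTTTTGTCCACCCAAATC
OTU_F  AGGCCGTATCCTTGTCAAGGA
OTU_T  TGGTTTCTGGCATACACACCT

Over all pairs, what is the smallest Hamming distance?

4

Pairwise Hamming distances:
  OTU_M vs OTU_Y: 4
  OTU_M vs OTU_F: 9
  OTU_M vs OTU_T: 10
  OTU_Y vs OTU_F: 12
  OTU_Y vs OTU_T: 12
  OTU_F vs OTU_T: 16
The smallest is 4, between OTU_M and OTU_Y.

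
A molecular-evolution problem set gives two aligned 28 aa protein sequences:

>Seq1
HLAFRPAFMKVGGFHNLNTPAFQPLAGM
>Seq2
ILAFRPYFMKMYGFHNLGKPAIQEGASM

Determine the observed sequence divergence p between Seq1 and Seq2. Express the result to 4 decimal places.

The sequences differ at positions 1 (H/I), 7 (A/Y), 11 (V/M), 12 (G/Y), 18 (N/G), 19 (T/K), 22 (F/I), 24 (P/E), 25 (L/G), 27 (G/S).
There are 10 differences over 28 sites, so p = 10/28 = 0.3571.

0.3571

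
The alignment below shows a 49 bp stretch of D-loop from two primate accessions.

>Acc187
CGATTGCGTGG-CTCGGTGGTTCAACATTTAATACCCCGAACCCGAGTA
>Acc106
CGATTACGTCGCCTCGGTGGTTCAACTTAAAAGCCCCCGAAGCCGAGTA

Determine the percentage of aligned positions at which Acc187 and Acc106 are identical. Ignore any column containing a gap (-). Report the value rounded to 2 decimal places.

83.33%

Excluding the 1 gap column leaves 48 comparable sites.
Mismatches occur at site 6 (G↔A), site 10 (G↔C), site 27 (A↔T), site 29 (T↔A), site 30 (T↔A), site 33 (T↔G), site 34 (A↔C), site 42 (C↔G).
40 of the 48 comparable sites match, so the percent identity is 40/48 × 100 = 83.33%.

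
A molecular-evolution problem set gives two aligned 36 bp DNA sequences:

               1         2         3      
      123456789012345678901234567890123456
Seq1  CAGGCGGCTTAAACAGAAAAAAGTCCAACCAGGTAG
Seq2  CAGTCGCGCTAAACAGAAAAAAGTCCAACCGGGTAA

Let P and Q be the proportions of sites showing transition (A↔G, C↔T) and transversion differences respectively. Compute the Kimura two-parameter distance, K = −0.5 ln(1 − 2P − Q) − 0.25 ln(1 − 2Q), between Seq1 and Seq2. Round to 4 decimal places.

Differing sites — 4:G/T (Tv); 7:G/C (Tv); 8:C/G (Tv); 9:T/C (Ti); 31:A/G (Ti); 36:G/A (Ti).
Of the 6 differences, 3 transitions and 3 transversions over 36 sites: P = 3/36 = 0.083333, Q = 3/36 = 0.083333.
d = −0.5·ln(0.750001) − 0.25·ln(0.833334) = −0.5·(-0.287681) − 0.25·(-0.182321) = 0.1894.

0.1894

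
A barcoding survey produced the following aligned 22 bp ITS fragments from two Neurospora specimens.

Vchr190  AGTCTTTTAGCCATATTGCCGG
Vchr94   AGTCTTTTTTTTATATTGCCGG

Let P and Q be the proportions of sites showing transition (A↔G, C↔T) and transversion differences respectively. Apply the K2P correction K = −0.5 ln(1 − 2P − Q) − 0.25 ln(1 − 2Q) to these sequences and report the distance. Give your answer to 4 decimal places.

0.2094

Differing sites — 9:A/T (Tv); 10:G/T (Tv); 11:C/T (Ti); 12:C/T (Ti).
Of the 4 differences, 2 transitions and 2 transversions over 22 sites: P = 2/22 = 0.090909, Q = 2/22 = 0.090909.
d = −0.5·ln(0.727273) − 0.25·ln(0.818182) = −0.5·(-0.318453) − 0.25·(-0.200670) = 0.2094.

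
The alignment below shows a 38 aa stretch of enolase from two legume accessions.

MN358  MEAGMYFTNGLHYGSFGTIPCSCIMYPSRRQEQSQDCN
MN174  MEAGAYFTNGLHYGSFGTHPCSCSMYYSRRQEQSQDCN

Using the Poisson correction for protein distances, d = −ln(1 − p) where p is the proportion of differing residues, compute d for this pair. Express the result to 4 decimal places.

0.1112

Mismatches occur at site 5 (M/A), site 19 (I/H), site 24 (I/S), site 27 (P/Y).
p = 4/38 = 0.105263.
d = −ln(1 − 0.105263) = −ln(0.894737) = 0.1112.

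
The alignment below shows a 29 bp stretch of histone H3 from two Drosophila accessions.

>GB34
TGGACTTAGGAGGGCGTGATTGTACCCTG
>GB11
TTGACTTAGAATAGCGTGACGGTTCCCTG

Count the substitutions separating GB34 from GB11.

7

Mismatches occur at site 2 (G→T), site 10 (G→A), site 12 (G→T), site 13 (G→A), site 20 (T→C), site 21 (T→G), site 24 (A→T).
That gives 7 mismatches out of 29 aligned sites, so the Hamming distance is 7.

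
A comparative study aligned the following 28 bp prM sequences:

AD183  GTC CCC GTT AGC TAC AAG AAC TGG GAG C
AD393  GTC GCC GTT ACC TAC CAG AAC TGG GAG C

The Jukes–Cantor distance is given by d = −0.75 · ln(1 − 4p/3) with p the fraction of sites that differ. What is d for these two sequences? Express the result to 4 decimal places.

0.1156

Differing sites — 4:C/G; 11:G/C; 16:A/C.
p = 3/28 = 0.107143.
d = −0.75 · ln(1 − (4/3)·0.107143) = −0.75 · ln(0.857143) = −0.75 · (-0.154151) = 0.1156.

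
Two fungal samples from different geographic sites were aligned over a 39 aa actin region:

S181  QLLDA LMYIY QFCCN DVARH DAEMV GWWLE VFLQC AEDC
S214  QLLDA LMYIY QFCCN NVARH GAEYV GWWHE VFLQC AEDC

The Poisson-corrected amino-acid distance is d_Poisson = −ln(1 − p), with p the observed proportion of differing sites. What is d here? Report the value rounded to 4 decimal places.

0.1082

Mismatches occur at site 16 (D→N), site 21 (D→G), site 24 (M→Y), site 29 (L→H).
p = 4/39 = 0.102564.
d = −ln(1 − 0.102564) = −ln(0.897436) = 0.1082.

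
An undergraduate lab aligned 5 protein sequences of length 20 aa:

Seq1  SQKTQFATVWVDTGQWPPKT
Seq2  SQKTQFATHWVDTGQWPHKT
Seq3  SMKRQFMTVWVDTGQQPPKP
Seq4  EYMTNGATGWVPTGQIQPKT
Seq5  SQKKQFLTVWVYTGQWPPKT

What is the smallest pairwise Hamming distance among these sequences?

2

Pairwise Hamming distances:
  Seq1 vs Seq2: 2
  Seq1 vs Seq3: 5
  Seq1 vs Seq4: 9
  Seq1 vs Seq5: 3
  Seq2 vs Seq3: 7
  Seq2 vs Seq4: 10
  Seq2 vs Seq5: 5
  Seq3 vs Seq4: 12
  Seq3 vs Seq5: 6
  Seq4 vs Seq5: 11
The smallest is 2, between Seq1 and Seq2.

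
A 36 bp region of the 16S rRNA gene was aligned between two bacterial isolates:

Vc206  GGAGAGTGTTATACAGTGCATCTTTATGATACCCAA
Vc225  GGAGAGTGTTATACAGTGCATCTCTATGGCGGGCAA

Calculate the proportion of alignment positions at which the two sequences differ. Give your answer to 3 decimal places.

Differing sites — 24:T/C; 29:A/G; 30:T/C; 31:A/G; 32:C/G; 33:C/G.
There are 6 differences over 36 sites, so p = 6/36 = 0.167.

0.167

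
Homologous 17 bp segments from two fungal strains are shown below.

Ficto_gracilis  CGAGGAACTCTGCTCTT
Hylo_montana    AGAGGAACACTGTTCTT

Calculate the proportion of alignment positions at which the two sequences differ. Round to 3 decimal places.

The sequences differ at positions 1 (C/A), 9 (T/A), 13 (C/T).
There are 3 differences over 17 sites, so p = 3/17 = 0.176.

0.176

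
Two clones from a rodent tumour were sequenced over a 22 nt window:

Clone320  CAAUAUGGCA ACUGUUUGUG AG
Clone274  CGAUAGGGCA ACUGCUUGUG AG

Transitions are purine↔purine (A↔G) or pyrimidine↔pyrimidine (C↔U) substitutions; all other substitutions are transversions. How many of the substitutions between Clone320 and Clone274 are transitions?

The sequences differ at positions 2 (A/G, transition), 6 (U/G, transversion), 15 (U/C, transition).
Of the 3 differences, 2 transitions and 1 transversion, so the answer is 2.

2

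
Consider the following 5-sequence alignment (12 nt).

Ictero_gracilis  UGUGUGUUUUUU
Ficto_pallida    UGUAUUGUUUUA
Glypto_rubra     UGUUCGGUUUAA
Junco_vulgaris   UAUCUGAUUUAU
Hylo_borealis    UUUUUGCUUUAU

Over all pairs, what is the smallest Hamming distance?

Pairwise Hamming distances:
  Ictero_gracilis vs Ficto_pallida: 4
  Ictero_gracilis vs Glypto_rubra: 5
  Ictero_gracilis vs Junco_vulgaris: 4
  Ictero_gracilis vs Hylo_borealis: 4
  Ficto_pallida vs Glypto_rubra: 4
  Ficto_pallida vs Junco_vulgaris: 6
  Ficto_pallida vs Hylo_borealis: 6
  Glypto_rubra vs Junco_vulgaris: 5
  Glypto_rubra vs Hylo_borealis: 4
  Junco_vulgaris vs Hylo_borealis: 3
The smallest is 3, between Junco_vulgaris and Hylo_borealis.

3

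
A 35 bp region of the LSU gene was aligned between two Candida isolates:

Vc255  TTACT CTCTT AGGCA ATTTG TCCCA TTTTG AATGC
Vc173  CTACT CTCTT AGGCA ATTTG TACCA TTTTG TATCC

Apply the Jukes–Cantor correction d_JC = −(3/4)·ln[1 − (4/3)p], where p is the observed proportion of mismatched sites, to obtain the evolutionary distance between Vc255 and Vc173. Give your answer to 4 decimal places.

The sequences differ at positions 1 (T/C), 22 (C/A), 31 (A/T), 34 (G/C).
p = 4/35 = 0.114286.
d = −0.75 · ln(1 − (4/3)·0.114286) = −0.75 · ln(0.847619) = −0.75 · (-0.165324) = 0.1240.

0.1240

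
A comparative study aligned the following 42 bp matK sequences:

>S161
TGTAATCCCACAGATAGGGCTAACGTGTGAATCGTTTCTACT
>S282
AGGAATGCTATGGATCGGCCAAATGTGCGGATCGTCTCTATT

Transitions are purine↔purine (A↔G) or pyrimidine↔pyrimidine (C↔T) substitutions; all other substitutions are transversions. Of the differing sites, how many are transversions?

Differing sites — 1:T/A (Tv); 3:T/G (Tv); 7:C/G (Tv); 9:C/T (Ti); 11:C/T (Ti); 12:A/G (Ti); 16:A/C (Tv); 19:G/C (Tv); 21:T/A (Tv); 24:C/T (Ti); 28:T/C (Ti); 30:A/G (Ti); 36:T/C (Ti); 41:C/T (Ti).
Of the 14 differences, 8 transitions and 6 transversions, so the answer is 6.

6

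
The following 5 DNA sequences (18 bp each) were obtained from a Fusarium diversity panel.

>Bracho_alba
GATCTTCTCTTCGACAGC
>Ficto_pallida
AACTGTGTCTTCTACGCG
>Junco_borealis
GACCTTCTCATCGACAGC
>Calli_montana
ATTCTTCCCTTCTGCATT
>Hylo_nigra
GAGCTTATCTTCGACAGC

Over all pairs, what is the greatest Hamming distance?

10

Pairwise Hamming distances:
  Bracho_alba vs Ficto_pallida: 9
  Bracho_alba vs Junco_borealis: 2
  Bracho_alba vs Calli_montana: 7
  Bracho_alba vs Hylo_nigra: 2
  Ficto_pallida vs Junco_borealis: 9
  Ficto_pallida vs Calli_montana: 10
  Ficto_pallida vs Hylo_nigra: 9
  Junco_borealis vs Calli_montana: 9
  Junco_borealis vs Hylo_nigra: 3
  Calli_montana vs Hylo_nigra: 9
The largest is 10, between Ficto_pallida and Calli_montana.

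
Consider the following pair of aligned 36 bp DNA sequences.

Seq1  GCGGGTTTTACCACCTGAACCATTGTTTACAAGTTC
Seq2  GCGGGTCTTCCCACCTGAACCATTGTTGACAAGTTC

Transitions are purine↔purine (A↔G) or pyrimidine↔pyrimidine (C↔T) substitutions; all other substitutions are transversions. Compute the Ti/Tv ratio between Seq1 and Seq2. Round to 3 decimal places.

0.500

Mismatches occur at site 7 (T/C, transition), site 10 (A/C, transversion), site 28 (T/G, transversion).
Of the 3 differences, 1 transition and 2 transversions, so Ti/Tv = 1/2 = 0.500.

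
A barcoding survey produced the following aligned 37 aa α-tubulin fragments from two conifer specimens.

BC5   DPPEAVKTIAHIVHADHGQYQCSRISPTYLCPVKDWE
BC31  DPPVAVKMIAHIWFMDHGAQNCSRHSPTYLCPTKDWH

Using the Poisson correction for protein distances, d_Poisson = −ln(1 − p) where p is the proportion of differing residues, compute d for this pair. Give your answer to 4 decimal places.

Differing sites — 4:E/V; 8:T/M; 13:V/W; 14:H/F; 15:A/M; 19:Q/A; 20:Y/Q; 21:Q/N; 25:I/H; 33:V/T; 37:E/H.
p = 11/37 = 0.297297.
d = −ln(1 − 0.297297) = −ln(0.702703) = 0.3528.

0.3528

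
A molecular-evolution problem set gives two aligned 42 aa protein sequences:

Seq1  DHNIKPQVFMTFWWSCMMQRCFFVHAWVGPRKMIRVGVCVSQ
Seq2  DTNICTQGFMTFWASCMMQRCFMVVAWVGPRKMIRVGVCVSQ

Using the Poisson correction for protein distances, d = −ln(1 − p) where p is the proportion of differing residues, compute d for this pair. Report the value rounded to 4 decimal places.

0.1823

Differing sites — 2:H/T; 5:K/C; 6:P/T; 8:V/G; 14:W/A; 23:F/M; 25:H/V.
p = 7/42 = 0.166667.
d = −ln(1 − 0.166667) = −ln(0.833333) = 0.1823.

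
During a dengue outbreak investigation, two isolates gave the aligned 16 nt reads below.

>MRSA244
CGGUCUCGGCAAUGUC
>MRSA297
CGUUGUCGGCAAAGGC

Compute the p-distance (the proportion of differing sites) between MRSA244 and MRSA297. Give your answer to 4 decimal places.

0.2500

Differing sites — 3:G/U; 5:C/G; 13:U/A; 15:U/G.
There are 4 differences over 16 sites, so p = 4/16 = 0.2500.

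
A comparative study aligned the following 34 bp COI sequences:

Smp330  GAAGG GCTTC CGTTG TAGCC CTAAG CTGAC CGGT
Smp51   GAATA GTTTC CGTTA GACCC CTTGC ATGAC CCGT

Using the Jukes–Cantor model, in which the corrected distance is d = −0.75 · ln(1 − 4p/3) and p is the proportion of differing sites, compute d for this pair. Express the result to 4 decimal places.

0.4234

The sequences differ at positions 4 (G/T), 5 (G/A), 7 (C/T), 15 (G/A), 16 (T/G), 18 (G/C), 23 (A/T), 24 (A/G), 25 (G/C), 26 (C/A), 32 (G/C).
p = 11/34 = 0.323529.
d = −0.75 · ln(1 − (4/3)·0.323529) = −0.75 · ln(0.568628) = −0.75 · (-0.564529) = 0.4234.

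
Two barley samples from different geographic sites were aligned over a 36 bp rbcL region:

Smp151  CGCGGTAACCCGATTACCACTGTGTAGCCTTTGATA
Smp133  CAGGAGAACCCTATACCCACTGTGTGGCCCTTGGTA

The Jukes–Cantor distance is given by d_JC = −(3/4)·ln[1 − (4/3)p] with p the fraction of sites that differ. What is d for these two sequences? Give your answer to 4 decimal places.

0.3470

The sequences differ at positions 2 (G/A), 3 (C/G), 5 (G/A), 6 (T/G), 12 (G/T), 15 (T/A), 16 (A/C), 26 (A/G), 30 (T/C), 34 (A/G).
p = 10/36 = 0.277778.
d = −0.75 · ln(1 − (4/3)·0.277778) = −0.75 · ln(0.629629) = −0.75 · (-0.462625) = 0.3470.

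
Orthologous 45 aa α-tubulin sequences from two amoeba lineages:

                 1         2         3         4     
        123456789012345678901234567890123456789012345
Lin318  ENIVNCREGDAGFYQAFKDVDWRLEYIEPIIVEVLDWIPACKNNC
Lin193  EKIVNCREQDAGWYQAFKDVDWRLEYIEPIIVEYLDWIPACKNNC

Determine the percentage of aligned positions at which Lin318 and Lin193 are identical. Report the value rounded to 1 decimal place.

Mismatches occur at site 2 (N→K), site 9 (G→Q), site 13 (F→W), site 34 (V→Y).
41 of the 45 sites match, so the percent identity is 41/45 × 100 = 91.1%.

91.1%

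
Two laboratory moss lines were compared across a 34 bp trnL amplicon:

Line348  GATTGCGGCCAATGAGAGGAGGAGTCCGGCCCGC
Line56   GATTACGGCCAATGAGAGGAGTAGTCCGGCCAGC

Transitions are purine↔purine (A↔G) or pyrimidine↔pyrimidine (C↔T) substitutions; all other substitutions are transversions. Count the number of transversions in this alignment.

2

The sequences differ at positions 5 (G/A, transition), 22 (G/T, transversion), 32 (C/A, transversion).
Of the 3 differences, 1 transition and 2 transversions, so the answer is 2.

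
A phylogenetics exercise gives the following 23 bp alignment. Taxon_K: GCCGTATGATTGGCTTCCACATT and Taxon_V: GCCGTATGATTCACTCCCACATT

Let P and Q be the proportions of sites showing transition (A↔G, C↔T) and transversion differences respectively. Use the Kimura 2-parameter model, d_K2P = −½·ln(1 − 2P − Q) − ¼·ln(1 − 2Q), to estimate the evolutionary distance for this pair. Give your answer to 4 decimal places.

The sequences differ at positions 12 (G/C, transversion), 13 (G/A, transition), 16 (T/C, transition).
Of the 3 differences, 2 transitions and 1 transversion over 23 sites: P = 2/23 = 0.086957, Q = 1/23 = 0.043478.
d = −0.5·ln(0.782608) − 0.25·ln(0.913044) = −0.5·(-0.245123) − 0.25·(-0.090971) = 0.1453.

0.1453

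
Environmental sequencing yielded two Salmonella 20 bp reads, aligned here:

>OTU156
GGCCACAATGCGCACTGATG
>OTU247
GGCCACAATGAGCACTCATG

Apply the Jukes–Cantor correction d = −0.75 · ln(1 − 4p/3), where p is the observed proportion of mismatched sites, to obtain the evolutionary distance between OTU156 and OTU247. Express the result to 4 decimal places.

Differing sites — 11:C/A; 17:G/C.
p = 2/20 = 0.100000.
d = −0.75 · ln(1 − (4/3)·0.100000) = −0.75 · ln(0.866667) = −0.75 · (-0.143100) = 0.1073.

0.1073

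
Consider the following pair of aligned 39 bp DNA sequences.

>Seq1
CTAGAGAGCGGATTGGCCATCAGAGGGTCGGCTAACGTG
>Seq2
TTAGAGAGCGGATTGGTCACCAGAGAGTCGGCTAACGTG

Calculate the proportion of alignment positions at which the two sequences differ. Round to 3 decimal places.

Differing sites — 1:C/T; 17:C/T; 20:T/C; 26:G/A.
There are 4 differences over 39 sites, so p = 4/39 = 0.103.

0.103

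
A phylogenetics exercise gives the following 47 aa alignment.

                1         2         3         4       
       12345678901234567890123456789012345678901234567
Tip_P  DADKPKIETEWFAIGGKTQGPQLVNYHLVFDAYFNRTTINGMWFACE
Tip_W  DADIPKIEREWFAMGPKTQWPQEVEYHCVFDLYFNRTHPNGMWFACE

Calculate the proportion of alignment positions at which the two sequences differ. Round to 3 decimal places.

Differing sites — 4:K/I; 9:T/R; 14:I/M; 16:G/P; 20:G/W; 23:L/E; 25:N/E; 28:L/C; 32:A/L; 38:T/H; 39:I/P.
There are 11 differences over 47 sites, so p = 11/47 = 0.234.

0.234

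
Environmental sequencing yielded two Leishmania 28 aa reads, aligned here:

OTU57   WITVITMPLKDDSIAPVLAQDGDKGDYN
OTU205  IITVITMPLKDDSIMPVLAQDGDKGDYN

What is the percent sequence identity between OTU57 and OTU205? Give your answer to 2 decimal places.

92.86%

Differing sites — 1:W/I; 15:A/M.
26 of the 28 sites match, so the percent identity is 26/28 × 100 = 92.86%.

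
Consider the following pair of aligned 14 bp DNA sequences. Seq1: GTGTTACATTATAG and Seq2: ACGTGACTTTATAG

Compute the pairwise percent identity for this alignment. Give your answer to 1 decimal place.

71.4%

Differing sites — 1:G/A; 2:T/C; 5:T/G; 8:A/T.
10 of the 14 sites match, so the percent identity is 10/14 × 100 = 71.4%.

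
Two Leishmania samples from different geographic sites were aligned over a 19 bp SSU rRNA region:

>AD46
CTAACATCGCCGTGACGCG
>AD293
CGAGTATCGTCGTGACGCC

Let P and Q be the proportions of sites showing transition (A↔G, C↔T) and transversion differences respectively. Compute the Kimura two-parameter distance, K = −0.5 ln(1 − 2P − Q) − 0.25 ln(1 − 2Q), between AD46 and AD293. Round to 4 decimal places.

Differing sites — 2:T/G (Tv); 4:A/G (Ti); 5:C/T (Ti); 10:C/T (Ti); 19:G/C (Tv).
Of the 5 differences, 3 transitions and 2 transversions over 19 sites: P = 3/19 = 0.157895, Q = 2/19 = 0.105263.
d = −0.5·ln(0.578947) − 0.25·ln(0.789474) = −0.5·(-0.546544) − 0.25·(-0.236388) = 0.3324.

0.3324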